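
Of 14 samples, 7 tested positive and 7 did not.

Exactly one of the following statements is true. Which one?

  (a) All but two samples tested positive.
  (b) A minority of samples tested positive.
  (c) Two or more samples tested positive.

(c)

|A| = 14, |A ∩ B| = 7, |A ∖ B| = 7.
(a) requires |A ∖ B| = 2: false.
(b) requires |A ∩ B| < |A ∖ B|: false.
(c) requires |A ∩ B| ≥ 2: true.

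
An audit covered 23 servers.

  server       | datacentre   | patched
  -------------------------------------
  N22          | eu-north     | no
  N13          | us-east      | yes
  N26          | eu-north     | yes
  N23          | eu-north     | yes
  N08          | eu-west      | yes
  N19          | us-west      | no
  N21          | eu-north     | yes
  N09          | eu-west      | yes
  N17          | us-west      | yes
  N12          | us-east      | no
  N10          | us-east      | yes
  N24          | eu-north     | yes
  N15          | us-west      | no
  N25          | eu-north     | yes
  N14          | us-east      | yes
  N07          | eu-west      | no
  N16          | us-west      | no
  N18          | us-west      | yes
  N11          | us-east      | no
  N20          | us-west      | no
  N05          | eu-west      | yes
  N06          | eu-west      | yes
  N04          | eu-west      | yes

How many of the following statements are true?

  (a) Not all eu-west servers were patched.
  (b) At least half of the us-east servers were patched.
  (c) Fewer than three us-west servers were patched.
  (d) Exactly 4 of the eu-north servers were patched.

3

(a) eu-west: |A| = 6, |A ∩ B| = 5; needs A ⊄ B (|A ∖ B| ≥ 1) — true.
(b) us-east: |A| = 5, |A ∩ B| = 3; needs |A ∩ B| ≥ |A ∖ B| — true.
(c) us-west: |A| = 6, |A ∩ B| = 2; needs |A ∩ B| < 3 — true.
(d) eu-north: |A| = 6, |A ∩ B| = 5; needs |A ∩ B| = 4 — false.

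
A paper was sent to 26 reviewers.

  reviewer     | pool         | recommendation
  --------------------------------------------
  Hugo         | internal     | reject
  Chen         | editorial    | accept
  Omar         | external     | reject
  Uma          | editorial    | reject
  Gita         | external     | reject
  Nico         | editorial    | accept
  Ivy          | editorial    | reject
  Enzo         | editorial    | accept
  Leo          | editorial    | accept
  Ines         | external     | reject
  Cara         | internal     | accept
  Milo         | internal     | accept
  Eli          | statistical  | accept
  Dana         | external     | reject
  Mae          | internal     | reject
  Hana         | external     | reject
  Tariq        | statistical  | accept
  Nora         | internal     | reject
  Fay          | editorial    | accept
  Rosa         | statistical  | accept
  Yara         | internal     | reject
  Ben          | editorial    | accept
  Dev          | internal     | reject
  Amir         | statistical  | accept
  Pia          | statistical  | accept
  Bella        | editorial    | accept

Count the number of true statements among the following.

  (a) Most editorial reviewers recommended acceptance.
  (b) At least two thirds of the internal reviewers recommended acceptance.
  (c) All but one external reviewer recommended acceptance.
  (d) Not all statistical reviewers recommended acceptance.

1

(a) editorial: |A| = 9, |A ∩ B| = 7; needs |A ∩ B| > |A ∖ B| — true.
(b) internal: |A| = 7, |A ∩ B| = 2; needs |A ∩ B| / |A| ≥ 2/3 — false.
(c) external: |A| = 5, |A ∩ B| = 0; needs |A ∖ B| = 1 — false.
(d) statistical: |A| = 5, |A ∩ B| = 5; needs A ⊄ B (|A ∖ B| ≥ 1) — false.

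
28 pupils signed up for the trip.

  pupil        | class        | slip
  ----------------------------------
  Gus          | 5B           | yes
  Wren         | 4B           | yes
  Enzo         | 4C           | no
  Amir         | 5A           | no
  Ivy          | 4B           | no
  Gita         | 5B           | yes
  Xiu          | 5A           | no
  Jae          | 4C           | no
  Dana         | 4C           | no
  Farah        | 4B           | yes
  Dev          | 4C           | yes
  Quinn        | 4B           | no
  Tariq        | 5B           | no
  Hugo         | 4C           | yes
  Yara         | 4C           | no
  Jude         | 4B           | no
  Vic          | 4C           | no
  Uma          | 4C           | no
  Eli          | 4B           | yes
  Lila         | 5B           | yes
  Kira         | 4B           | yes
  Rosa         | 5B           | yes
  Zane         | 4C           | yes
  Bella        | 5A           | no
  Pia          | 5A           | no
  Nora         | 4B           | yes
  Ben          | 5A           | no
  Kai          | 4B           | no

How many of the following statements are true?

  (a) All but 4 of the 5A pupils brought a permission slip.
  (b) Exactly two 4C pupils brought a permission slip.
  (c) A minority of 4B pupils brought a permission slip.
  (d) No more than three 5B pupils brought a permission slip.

0

(a) 5A: |A| = 5, |A ∩ B| = 0; needs |A ∖ B| = 4 — false.
(b) 4C: |A| = 9, |A ∩ B| = 3; needs |A ∩ B| = 2 — false.
(c) 4B: |A| = 9, |A ∩ B| = 5; needs |A ∩ B| < |A ∖ B| — false.
(d) 5B: |A| = 5, |A ∩ B| = 4; needs |A ∩ B| ≤ 3 — false.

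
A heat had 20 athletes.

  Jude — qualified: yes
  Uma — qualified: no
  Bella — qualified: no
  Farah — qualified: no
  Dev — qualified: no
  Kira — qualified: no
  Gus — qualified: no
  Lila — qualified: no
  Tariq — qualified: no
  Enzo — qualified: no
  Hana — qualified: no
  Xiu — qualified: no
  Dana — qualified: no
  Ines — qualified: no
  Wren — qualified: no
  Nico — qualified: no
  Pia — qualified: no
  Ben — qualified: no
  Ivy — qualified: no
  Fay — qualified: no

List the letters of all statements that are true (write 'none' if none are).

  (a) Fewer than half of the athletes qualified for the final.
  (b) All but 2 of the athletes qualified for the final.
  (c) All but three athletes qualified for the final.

(a)

|A| = 20, |A ∩ B| = 1, |A ∖ B| = 19.
(a) |A ∩ B| < |A ∖ B|: holds.
(b) |A ∖ B| = 2: fails.
(c) |A ∖ B| = 3: fails.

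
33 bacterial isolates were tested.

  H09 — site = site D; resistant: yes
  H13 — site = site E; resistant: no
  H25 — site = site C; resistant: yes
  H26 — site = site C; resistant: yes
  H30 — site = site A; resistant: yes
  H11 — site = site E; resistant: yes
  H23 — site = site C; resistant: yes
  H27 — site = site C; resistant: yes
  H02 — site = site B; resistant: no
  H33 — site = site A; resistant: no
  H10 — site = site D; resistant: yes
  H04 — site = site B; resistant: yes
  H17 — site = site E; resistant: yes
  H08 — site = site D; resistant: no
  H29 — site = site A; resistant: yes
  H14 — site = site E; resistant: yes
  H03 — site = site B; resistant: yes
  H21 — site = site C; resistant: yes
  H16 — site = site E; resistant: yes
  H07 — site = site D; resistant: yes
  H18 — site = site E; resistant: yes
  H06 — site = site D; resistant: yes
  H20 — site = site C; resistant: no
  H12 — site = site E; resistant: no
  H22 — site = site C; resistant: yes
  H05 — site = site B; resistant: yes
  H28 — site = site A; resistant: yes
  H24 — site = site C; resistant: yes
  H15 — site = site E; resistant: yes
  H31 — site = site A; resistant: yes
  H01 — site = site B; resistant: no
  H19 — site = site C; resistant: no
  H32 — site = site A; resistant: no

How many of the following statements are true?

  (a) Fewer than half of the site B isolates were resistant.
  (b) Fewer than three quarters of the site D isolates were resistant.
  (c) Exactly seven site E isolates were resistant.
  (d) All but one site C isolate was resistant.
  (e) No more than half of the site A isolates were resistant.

(a) site B: |A| = 5, |A ∩ B| = 3; needs |A ∩ B| < |A ∖ B| — false.
(b) site D: |A| = 5, |A ∩ B| = 4; needs |A ∩ B| / |A| < 3/4 — false.
(c) site E: |A| = 8, |A ∩ B| = 6; needs |A ∩ B| = 7 — false.
(d) site C: |A| = 9, |A ∩ B| = 7; needs |A ∖ B| = 1 — false.
(e) site A: |A| = 6, |A ∩ B| = 4; needs |A ∩ B| ≤ |A ∖ B| — false.

0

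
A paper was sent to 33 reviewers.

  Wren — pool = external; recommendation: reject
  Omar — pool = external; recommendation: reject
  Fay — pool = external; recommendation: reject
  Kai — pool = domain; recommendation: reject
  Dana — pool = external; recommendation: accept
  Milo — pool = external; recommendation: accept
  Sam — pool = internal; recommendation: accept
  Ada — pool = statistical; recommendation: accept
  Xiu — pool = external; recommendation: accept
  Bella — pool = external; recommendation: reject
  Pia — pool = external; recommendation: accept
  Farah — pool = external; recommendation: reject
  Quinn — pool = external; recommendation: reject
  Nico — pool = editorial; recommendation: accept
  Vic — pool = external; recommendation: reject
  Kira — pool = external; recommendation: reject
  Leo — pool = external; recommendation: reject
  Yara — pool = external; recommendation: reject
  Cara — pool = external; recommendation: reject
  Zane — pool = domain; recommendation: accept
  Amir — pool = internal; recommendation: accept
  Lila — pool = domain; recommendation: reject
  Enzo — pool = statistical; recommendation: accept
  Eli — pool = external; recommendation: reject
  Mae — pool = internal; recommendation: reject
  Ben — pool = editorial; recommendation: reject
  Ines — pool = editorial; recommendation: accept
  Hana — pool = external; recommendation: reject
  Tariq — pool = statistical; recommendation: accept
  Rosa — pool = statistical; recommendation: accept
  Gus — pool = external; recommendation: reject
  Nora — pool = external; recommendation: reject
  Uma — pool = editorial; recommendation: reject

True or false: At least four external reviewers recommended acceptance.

True

Truth condition: |A ∩ B| ≥ 4.
|A| = 19, |A ∩ B| = 4, |A ∖ B| = 15.
|A ∩ B| = 4, so the statement is true.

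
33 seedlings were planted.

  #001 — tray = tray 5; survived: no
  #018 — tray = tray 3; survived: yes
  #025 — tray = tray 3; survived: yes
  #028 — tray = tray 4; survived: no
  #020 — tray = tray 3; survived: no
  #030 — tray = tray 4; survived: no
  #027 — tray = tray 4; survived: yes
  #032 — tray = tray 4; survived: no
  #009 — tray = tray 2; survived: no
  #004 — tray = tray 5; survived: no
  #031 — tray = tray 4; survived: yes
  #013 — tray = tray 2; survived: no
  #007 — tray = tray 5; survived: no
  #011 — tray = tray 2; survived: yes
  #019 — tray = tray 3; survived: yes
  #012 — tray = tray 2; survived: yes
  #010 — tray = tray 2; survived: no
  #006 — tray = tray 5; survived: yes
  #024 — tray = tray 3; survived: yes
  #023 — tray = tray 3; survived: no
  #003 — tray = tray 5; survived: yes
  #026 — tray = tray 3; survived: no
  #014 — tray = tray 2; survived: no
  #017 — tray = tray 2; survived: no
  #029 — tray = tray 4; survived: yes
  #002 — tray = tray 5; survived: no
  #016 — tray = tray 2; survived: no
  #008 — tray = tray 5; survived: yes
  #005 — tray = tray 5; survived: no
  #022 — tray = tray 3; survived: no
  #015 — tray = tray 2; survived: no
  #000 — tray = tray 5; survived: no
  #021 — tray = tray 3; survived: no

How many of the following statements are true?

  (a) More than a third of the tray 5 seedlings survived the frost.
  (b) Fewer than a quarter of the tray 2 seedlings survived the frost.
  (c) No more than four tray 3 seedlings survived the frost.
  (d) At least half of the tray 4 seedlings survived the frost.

3

(a) tray 5: |A| = 9, |A ∩ B| = 3; needs |A ∩ B| / |A| > 1/3 — false.
(b) tray 2: |A| = 9, |A ∩ B| = 2; needs |A ∩ B| / |A| < 1/4 — true.
(c) tray 3: |A| = 9, |A ∩ B| = 4; needs |A ∩ B| ≤ 4 — true.
(d) tray 4: |A| = 6, |A ∩ B| = 3; needs |A ∩ B| ≥ |A ∖ B| — true.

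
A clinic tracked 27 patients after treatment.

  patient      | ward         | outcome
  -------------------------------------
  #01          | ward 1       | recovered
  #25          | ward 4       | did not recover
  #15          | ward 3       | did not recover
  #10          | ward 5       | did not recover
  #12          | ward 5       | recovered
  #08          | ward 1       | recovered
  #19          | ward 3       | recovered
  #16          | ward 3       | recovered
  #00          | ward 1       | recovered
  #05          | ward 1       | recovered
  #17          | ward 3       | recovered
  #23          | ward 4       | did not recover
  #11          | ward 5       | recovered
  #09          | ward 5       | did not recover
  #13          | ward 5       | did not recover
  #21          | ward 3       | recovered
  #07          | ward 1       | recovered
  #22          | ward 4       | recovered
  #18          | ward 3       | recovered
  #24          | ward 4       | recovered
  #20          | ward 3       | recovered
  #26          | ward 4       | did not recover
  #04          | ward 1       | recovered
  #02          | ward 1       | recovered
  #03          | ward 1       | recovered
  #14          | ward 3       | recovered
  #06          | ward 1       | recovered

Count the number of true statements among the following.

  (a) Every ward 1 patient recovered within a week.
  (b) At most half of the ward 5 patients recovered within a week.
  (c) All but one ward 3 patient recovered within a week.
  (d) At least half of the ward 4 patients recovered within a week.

(a) ward 1: |A| = 9, |A ∩ B| = 9; needs A ⊆ B, i.e. every element of A is in B (|A ∖ B| = 0) — true.
(b) ward 5: |A| = 5, |A ∩ B| = 2; needs |A ∩ B| ≤ |A ∖ B| — true.
(c) ward 3: |A| = 8, |A ∩ B| = 7; needs |A ∖ B| = 1 — true.
(d) ward 4: |A| = 5, |A ∩ B| = 2; needs |A ∩ B| ≥ |A ∖ B| — false.

3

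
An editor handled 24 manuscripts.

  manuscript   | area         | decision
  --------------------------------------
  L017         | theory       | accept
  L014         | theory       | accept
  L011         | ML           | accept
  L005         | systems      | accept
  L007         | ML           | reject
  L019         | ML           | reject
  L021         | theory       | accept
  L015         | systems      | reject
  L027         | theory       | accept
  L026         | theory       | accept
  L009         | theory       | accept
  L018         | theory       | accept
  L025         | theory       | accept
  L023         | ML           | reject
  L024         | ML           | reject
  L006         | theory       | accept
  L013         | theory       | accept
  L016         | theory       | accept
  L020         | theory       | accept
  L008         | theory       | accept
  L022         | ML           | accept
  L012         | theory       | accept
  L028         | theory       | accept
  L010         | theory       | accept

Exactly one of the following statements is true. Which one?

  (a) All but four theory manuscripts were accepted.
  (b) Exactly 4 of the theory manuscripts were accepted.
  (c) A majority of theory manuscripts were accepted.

|A| = 16, |A ∩ B| = 16, |A ∖ B| = 0.
(a) requires |A ∖ B| = 4: false.
(b) requires |A ∩ B| = 4: false.
(c) requires |A ∩ B| > |A ∖ B|: true.

(c)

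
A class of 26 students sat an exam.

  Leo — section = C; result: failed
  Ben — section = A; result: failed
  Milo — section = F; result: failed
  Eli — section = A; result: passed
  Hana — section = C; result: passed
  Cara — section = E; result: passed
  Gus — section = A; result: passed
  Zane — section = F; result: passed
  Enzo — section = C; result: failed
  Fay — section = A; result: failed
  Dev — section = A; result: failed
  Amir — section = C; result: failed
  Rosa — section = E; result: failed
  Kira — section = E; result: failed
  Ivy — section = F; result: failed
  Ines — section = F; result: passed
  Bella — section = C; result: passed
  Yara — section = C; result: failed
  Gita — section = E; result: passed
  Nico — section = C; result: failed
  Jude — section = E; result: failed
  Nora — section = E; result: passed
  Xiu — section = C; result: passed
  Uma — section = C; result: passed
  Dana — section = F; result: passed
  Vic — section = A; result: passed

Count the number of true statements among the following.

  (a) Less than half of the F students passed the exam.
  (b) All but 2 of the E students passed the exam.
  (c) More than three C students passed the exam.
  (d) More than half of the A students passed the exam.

1

(a) F: |A| = 5, |A ∩ B| = 3; needs |A ∩ B| < |A ∖ B| — false.
(b) E: |A| = 6, |A ∩ B| = 3; needs |A ∖ B| = 2 — false.
(c) C: |A| = 9, |A ∩ B| = 4; needs |A ∩ B| > 3 — true.
(d) A: |A| = 6, |A ∩ B| = 3; needs |A ∩ B| > |A ∖ B| — false.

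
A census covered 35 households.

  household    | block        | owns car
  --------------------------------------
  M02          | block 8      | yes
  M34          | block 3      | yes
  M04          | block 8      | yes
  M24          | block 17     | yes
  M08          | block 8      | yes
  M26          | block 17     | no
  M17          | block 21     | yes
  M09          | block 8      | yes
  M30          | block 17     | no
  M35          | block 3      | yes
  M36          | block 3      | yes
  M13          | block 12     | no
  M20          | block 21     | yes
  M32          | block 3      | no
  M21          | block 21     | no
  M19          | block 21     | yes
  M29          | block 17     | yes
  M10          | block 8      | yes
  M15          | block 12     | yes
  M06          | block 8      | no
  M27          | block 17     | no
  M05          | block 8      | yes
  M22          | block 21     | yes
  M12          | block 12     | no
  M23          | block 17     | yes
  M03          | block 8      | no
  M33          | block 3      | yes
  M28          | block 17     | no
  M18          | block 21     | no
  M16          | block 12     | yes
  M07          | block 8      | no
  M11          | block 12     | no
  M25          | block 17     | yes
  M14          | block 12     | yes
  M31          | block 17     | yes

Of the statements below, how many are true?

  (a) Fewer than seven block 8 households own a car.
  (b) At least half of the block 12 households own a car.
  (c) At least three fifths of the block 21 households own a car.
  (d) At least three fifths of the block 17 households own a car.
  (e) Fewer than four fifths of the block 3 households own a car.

3

(a) block 8: |A| = 9, |A ∩ B| = 6; needs |A ∩ B| < 7 — true.
(b) block 12: |A| = 6, |A ∩ B| = 3; needs |A ∩ B| ≥ |A ∖ B| — true.
(c) block 21: |A| = 6, |A ∩ B| = 4; needs |A ∩ B| / |A| ≥ 3/5 — true.
(d) block 17: |A| = 9, |A ∩ B| = 5; needs |A ∩ B| / |A| ≥ 3/5 — false.
(e) block 3: |A| = 5, |A ∩ B| = 4; needs |A ∩ B| / |A| < 4/5 — false.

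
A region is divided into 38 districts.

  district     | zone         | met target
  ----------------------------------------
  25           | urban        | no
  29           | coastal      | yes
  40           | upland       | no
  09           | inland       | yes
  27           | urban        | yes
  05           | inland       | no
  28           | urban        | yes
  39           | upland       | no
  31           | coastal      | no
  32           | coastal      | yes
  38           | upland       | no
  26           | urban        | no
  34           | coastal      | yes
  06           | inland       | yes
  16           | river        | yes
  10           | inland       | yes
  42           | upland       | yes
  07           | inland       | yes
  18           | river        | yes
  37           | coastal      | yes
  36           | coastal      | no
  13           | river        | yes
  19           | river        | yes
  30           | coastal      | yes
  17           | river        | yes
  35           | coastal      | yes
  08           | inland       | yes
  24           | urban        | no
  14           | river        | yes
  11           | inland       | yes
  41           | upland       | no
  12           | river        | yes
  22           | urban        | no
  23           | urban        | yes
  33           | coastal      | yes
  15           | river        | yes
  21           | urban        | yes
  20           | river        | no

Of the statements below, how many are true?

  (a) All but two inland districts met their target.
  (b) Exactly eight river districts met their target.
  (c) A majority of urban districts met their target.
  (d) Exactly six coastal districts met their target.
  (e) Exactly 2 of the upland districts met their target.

(a) inland: |A| = 7, |A ∩ B| = 6; needs |A ∖ B| = 2 — false.
(b) river: |A| = 9, |A ∩ B| = 8; needs |A ∩ B| = 8 — true.
(c) urban: |A| = 8, |A ∩ B| = 4; needs |A ∩ B| > |A ∖ B| — false.
(d) coastal: |A| = 9, |A ∩ B| = 7; needs |A ∩ B| = 6 — false.
(e) upland: |A| = 5, |A ∩ B| = 1; needs |A ∩ B| = 2 — false.

1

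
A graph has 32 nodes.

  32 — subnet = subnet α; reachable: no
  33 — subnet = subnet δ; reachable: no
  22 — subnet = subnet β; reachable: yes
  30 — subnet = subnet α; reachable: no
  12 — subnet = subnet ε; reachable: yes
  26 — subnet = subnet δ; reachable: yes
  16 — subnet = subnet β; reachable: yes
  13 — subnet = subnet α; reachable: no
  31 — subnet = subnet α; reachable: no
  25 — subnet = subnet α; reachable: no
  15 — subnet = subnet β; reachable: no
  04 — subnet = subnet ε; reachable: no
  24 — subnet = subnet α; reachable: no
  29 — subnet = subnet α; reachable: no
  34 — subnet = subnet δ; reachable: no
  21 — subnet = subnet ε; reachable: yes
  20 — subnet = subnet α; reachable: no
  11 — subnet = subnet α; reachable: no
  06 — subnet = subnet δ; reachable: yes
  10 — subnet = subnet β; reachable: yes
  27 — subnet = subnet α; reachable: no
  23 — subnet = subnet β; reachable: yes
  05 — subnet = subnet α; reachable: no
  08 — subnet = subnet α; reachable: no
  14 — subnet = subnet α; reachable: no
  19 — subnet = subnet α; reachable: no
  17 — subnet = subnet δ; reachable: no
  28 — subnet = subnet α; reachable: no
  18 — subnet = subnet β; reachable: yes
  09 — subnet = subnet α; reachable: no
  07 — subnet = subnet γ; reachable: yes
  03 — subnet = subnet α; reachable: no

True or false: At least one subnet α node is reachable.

False

Truth condition: A ∩ B ≠ ∅ (|A ∩ B| ≥ 1).
|A| = 17, |A ∩ B| = 0, |A ∖ B| = 17.
So the statement is false.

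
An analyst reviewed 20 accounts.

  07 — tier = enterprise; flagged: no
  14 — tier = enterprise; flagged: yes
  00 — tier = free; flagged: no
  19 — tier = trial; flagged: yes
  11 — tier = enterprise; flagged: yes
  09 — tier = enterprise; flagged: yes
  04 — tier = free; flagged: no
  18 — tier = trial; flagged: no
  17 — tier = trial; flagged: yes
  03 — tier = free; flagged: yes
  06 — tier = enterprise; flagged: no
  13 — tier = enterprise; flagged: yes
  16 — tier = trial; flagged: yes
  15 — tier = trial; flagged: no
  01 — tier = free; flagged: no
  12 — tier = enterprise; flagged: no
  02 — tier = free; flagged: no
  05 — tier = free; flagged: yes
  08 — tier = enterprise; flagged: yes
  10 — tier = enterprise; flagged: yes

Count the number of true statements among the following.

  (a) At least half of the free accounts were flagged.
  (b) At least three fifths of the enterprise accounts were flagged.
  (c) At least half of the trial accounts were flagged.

(a) free: |A| = 6, |A ∩ B| = 2; needs |A ∩ B| ≥ |A ∖ B| — false.
(b) enterprise: |A| = 9, |A ∩ B| = 6; needs |A ∩ B| / |A| ≥ 3/5 — true.
(c) trial: |A| = 5, |A ∩ B| = 3; needs |A ∩ B| ≥ |A ∖ B| — true.

2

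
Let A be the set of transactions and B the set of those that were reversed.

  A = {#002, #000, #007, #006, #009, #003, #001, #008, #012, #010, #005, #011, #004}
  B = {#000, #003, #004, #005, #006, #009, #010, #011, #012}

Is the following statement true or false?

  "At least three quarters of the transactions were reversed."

False

The determiner here denotes the relation: |A ∩ B| / |A| ≥ 3/4.
A (the restrictor) = {#002, #000, #007, #006, #009, #003, #001, #008, #012, #010, #005, #011, #004}, |A| = 13.
A ∩ B = {#000, #006, #009, #003, #012, #010, #005, #011, #004}, so |A ∩ B| = 9.
A ∖ B = {#002, #007, #001, #008}, so |A ∖ B| = 4.
|A ∩ B|/|A| = 9/13, so the statement is false.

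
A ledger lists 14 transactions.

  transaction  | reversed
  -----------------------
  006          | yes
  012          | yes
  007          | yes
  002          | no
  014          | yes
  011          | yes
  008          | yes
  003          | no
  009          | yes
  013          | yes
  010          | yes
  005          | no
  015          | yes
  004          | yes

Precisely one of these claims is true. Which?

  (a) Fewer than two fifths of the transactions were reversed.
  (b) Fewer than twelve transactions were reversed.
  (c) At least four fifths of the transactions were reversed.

(b)

|A| = 14, |A ∩ B| = 11, |A ∖ B| = 3.
(a) requires |A ∩ B| / |A| < 2/5: false.
(b) requires |A ∩ B| < 12: true.
(c) requires |A ∩ B| / |A| ≥ 4/5: false.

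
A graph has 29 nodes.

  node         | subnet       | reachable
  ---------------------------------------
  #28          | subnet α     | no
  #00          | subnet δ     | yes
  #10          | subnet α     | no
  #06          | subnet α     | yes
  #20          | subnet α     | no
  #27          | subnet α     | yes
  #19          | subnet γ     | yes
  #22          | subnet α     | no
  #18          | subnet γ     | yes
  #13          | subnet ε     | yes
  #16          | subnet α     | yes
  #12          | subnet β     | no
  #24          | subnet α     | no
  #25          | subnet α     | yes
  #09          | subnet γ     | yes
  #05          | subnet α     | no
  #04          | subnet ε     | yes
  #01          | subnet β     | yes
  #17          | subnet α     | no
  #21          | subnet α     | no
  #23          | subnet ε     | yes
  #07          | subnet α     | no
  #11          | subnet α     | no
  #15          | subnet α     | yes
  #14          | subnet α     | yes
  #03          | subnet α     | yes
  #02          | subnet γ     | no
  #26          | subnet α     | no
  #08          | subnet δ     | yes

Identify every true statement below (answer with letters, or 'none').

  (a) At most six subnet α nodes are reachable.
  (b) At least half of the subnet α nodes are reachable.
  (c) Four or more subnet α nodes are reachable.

|A| = 18, |A ∩ B| = 7, |A ∖ B| = 11.
(a) |A ∩ B| ≤ 6: fails.
(b) |A ∩ B| ≥ |A ∖ B|: fails.
(c) |A ∩ B| ≥ 4: holds.

(c)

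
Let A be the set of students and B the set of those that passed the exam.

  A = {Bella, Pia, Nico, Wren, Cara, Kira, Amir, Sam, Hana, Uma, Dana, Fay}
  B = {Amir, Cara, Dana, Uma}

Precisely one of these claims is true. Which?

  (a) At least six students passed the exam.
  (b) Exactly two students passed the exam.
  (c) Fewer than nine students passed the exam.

(c)

|A| = 12, |A ∩ B| = 4, |A ∖ B| = 8.
(a) requires |A ∩ B| ≥ 6: false.
(b) requires |A ∩ B| = 2: false.
(c) requires |A ∩ B| < 9: true.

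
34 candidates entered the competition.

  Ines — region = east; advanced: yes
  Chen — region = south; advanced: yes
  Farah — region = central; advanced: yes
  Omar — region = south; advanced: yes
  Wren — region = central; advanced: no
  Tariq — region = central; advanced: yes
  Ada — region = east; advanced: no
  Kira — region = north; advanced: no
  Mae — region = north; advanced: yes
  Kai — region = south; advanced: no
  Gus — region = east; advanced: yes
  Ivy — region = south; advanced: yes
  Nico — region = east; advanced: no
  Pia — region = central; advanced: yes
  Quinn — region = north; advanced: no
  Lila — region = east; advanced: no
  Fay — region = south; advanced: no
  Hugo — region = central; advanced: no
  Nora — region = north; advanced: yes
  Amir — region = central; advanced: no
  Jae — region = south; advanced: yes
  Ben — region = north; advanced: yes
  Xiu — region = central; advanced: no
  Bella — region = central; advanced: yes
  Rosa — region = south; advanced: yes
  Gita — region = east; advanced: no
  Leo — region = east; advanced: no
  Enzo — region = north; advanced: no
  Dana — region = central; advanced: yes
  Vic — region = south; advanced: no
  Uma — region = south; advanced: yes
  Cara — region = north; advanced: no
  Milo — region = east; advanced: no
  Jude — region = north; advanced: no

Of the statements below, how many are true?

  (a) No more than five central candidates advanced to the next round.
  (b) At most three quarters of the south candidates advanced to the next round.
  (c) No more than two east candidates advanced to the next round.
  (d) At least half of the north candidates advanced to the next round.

3

(a) central: |A| = 9, |A ∩ B| = 5; needs |A ∩ B| ≤ 5 — true.
(b) south: |A| = 9, |A ∩ B| = 6; needs |A ∩ B| / |A| ≤ 3/4 — true.
(c) east: |A| = 8, |A ∩ B| = 2; needs |A ∩ B| ≤ 2 — true.
(d) north: |A| = 8, |A ∩ B| = 3; needs |A ∩ B| ≥ |A ∖ B| — false.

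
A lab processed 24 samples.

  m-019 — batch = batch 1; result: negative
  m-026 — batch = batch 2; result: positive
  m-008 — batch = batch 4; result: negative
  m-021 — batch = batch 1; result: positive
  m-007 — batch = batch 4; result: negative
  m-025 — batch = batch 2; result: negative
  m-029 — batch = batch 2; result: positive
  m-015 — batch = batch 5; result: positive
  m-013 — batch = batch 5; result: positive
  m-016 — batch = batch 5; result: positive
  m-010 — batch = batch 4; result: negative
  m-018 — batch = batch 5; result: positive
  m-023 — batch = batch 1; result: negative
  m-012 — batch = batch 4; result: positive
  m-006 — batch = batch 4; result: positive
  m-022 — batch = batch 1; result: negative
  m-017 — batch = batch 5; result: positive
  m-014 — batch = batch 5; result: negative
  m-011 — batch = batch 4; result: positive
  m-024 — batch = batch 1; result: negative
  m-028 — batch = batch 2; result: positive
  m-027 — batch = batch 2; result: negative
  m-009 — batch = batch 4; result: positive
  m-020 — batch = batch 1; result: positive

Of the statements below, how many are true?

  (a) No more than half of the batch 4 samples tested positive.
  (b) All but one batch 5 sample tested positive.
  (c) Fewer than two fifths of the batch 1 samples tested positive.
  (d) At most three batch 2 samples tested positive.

(a) batch 4: |A| = 7, |A ∩ B| = 4; needs |A ∩ B| ≤ |A ∖ B| — false.
(b) batch 5: |A| = 6, |A ∩ B| = 5; needs |A ∖ B| = 1 — true.
(c) batch 1: |A| = 6, |A ∩ B| = 2; needs |A ∩ B| / |A| < 2/5 — true.
(d) batch 2: |A| = 5, |A ∩ B| = 3; needs |A ∩ B| ≤ 3 — true.

3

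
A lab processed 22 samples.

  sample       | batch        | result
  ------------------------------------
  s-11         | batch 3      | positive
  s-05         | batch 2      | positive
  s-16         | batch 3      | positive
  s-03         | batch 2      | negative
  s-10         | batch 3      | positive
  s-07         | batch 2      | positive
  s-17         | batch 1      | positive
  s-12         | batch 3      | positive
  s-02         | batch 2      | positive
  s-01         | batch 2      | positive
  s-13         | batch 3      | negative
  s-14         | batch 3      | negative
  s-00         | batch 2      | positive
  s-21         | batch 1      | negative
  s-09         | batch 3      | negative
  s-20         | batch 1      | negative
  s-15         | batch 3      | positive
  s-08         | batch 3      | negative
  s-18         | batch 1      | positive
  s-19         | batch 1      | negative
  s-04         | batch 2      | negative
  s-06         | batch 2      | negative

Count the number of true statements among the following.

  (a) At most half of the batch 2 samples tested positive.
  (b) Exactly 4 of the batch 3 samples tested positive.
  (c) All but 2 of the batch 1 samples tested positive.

(a) batch 2: |A| = 8, |A ∩ B| = 5; needs |A ∩ B| ≤ |A ∖ B| — false.
(b) batch 3: |A| = 9, |A ∩ B| = 5; needs |A ∩ B| = 4 — false.
(c) batch 1: |A| = 5, |A ∩ B| = 2; needs |A ∖ B| = 2 — false.

0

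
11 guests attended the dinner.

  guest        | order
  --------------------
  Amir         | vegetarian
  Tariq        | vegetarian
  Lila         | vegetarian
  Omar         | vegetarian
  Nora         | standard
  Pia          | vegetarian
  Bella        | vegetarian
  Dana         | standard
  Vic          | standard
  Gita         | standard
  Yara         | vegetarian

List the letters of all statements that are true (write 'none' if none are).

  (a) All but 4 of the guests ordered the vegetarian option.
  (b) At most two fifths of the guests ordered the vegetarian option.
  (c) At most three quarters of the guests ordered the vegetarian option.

|A| = 11, |A ∩ B| = 7, |A ∖ B| = 4.
(a) |A ∖ B| = 4: holds.
(b) |A ∩ B| / |A| ≤ 2/5: fails.
(c) |A ∩ B| / |A| ≤ 3/4: holds.

(a), (c)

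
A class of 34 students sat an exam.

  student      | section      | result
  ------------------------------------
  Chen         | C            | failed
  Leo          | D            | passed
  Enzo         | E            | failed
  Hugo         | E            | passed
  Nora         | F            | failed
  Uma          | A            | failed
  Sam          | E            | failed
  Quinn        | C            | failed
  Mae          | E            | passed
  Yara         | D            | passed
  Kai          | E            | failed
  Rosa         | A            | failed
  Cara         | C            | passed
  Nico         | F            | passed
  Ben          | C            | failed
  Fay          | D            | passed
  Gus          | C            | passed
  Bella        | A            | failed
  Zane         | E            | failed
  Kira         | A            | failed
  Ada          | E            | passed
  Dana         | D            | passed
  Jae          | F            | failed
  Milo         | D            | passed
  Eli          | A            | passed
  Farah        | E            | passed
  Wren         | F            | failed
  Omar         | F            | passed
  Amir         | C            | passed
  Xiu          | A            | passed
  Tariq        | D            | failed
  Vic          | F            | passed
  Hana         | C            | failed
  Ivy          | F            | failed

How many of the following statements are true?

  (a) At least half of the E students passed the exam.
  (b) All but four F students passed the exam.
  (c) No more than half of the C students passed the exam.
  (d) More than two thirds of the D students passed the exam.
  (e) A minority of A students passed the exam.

5

(a) E: |A| = 8, |A ∩ B| = 4; needs |A ∩ B| ≥ |A ∖ B| — true.
(b) F: |A| = 7, |A ∩ B| = 3; needs |A ∖ B| = 4 — true.
(c) C: |A| = 7, |A ∩ B| = 3; needs |A ∩ B| ≤ |A ∖ B| — true.
(d) D: |A| = 6, |A ∩ B| = 5; needs |A ∩ B| / |A| > 2/3 — true.
(e) A: |A| = 6, |A ∩ B| = 2; needs |A ∩ B| < |A ∖ B| — true.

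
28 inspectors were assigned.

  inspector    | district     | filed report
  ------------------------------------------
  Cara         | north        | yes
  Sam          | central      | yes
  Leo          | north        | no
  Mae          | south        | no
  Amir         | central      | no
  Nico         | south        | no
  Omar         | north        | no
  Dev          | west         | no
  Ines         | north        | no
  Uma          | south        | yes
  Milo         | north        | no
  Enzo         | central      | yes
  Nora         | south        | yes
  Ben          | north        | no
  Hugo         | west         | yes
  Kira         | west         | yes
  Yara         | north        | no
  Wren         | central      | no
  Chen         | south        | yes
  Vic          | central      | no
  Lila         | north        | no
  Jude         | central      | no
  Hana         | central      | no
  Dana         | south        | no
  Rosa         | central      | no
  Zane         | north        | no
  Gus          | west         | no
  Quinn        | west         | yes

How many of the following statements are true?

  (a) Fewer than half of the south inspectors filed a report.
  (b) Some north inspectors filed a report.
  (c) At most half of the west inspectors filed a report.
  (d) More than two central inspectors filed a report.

(a) south: |A| = 6, |A ∩ B| = 3; needs |A ∩ B| < |A ∖ B| — false.
(b) north: |A| = 9, |A ∩ B| = 1; needs A ∩ B ≠ ∅ (|A ∩ B| ≥ 1) — true.
(c) west: |A| = 5, |A ∩ B| = 3; needs |A ∩ B| ≤ |A ∖ B| — false.
(d) central: |A| = 8, |A ∩ B| = 2; needs |A ∩ B| > 2 — false.

1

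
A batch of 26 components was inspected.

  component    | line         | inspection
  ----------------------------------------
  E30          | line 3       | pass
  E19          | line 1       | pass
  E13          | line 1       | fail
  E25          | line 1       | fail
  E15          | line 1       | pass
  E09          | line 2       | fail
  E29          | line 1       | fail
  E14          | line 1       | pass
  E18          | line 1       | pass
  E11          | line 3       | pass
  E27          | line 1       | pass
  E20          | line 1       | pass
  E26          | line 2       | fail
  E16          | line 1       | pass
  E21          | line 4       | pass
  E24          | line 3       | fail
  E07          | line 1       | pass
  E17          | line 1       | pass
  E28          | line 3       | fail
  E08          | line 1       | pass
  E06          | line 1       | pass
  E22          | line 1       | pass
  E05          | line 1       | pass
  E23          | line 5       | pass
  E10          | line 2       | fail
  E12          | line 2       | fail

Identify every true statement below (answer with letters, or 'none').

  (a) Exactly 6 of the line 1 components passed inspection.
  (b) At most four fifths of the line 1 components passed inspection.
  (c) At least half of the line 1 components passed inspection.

(c)

|A| = 16, |A ∩ B| = 13, |A ∖ B| = 3.
(a) |A ∩ B| = 6: fails.
(b) |A ∩ B| / |A| ≤ 4/5: fails.
(c) |A ∩ B| ≥ |A ∖ B|: holds.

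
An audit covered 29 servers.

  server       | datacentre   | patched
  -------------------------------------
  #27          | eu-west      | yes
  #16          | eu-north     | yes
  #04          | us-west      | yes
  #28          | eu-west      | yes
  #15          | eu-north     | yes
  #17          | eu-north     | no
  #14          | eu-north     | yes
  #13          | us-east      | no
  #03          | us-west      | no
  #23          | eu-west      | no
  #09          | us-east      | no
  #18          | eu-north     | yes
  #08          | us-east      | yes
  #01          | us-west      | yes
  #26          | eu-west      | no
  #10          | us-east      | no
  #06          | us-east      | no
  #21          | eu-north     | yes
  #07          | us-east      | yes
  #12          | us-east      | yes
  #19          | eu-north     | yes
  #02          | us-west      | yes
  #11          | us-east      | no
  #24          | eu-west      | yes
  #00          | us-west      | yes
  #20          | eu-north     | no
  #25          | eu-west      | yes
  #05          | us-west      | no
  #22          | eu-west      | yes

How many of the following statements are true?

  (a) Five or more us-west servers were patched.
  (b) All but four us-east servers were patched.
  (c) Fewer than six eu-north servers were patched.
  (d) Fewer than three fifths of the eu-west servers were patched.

0

(a) us-west: |A| = 6, |A ∩ B| = 4; needs |A ∩ B| ≥ 5 — false.
(b) us-east: |A| = 8, |A ∩ B| = 3; needs |A ∖ B| = 4 — false.
(c) eu-north: |A| = 8, |A ∩ B| = 6; needs |A ∩ B| < 6 — false.
(d) eu-west: |A| = 7, |A ∩ B| = 5; needs |A ∩ B| / |A| < 3/5 — false.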